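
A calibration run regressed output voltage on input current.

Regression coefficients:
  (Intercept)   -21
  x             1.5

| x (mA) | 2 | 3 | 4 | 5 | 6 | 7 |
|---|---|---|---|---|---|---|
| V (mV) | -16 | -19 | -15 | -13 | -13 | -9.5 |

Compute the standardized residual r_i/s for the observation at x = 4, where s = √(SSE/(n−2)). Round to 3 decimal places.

x=2: V̂ = -21 + 1.5·2 = -18; r = -16 − (-18) = 2
x=3: V̂ = -21 + 1.5·3 = -16.5; r = -19 − (-16.5) = -2.5
x=4: V̂ = -21 + 1.5·4 = -15; r = -15 − (-15) = 0
x=5: V̂ = -21 + 1.5·5 = -13.5; r = -13 − (-13.5) = 0.5
x=6: V̂ = -21 + 1.5·6 = -12; r = -13 − (-12) = -1
x=7: V̂ = -21 + 1.5·7 = -10.5; r = -9.5 − (-10.5) = 1
SSE = 4 + 6.25 + 0 + 0.25 + 1 + 1 = 12.5
s = √(12.5/4) = 1.76777
r/s = 0 / 1.76777 = 0.000

0.000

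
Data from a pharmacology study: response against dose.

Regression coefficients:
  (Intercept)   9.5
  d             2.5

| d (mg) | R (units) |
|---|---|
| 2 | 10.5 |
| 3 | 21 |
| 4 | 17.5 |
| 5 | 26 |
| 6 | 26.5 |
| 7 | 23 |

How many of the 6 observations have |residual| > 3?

4

d=2: R̂ = 9.5 + 2.5·2 = 14.5; e = 10.5 − 14.5 = -4
d=3: R̂ = 9.5 + 2.5·3 = 17; e = 21 − 17 = 4
d=4: R̂ = 9.5 + 2.5·4 = 19.5; e = 17.5 − 19.5 = -2
d=5: R̂ = 9.5 + 2.5·5 = 22; e = 26 − 22 = 4
d=6: R̂ = 9.5 + 2.5·6 = 24.5; e = 26.5 − 24.5 = 2
d=7: R̂ = 9.5 + 2.5·7 = 27; e = 23 − 27 = -4
|e| > 3: d=2 (|e|=4), d=3 (|e|=4), d=5 (|e|=4), d=7 (|e|=4) → 4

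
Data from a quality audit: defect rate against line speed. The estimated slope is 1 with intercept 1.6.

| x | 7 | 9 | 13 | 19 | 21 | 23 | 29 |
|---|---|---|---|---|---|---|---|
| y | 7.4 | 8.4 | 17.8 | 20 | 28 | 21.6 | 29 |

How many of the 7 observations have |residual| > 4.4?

x=7: ŷ = 1.6 + 7 = 8.6; e = 7.4 − 8.6 = -1.2
x=9: ŷ = 1.6 + 9 = 10.6; e = 8.4 − 10.6 = -2.2
x=13: ŷ = 1.6 + 13 = 14.6; e = 17.8 − 14.6 = 3.2
x=19: ŷ = 1.6 + 19 = 20.6; e = 20 − 20.6 = -0.6
x=21: ŷ = 1.6 + 21 = 22.6; e = 28 − 22.6 = 5.4
x=23: ŷ = 1.6 + 23 = 24.6; e = 21.6 − 24.6 = -3
x=29: ŷ = 1.6 + 29 = 30.6; e = 29 − 30.6 = -1.6
|e| > 4.4: x=21 (|e|=5.4) → 1

1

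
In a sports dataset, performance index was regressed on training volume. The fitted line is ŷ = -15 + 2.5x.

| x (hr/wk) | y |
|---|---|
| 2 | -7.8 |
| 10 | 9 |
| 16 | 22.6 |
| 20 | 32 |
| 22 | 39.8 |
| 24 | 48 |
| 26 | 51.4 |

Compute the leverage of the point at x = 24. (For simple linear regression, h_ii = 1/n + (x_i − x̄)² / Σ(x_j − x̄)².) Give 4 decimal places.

h = 0.2500

x̄ = (2 + 10 + 16 + 20 + 22 + 24 + 26)/7 = 17.1429
Σ(x − x̄)² = 229.306 + 51.0204 + 1.30612 + 8.16327 + 23.5918 + 47.0204 + 78.449 = 438.857
h = 1/7 + (6.85714)²/438.857 = 0.142857 + 0.107143 = 0.2500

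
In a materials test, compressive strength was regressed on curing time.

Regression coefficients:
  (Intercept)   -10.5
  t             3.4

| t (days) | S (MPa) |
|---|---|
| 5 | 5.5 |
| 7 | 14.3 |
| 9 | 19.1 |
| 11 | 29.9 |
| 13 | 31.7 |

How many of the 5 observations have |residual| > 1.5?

t=5: Ŝ = -10.5 + 3.4·5 = 6.5; r = 5.5 − 6.5 = -1
t=7: Ŝ = -10.5 + 3.4·7 = 13.3; r = 14.3 − 13.3 = 1
t=9: Ŝ = -10.5 + 3.4·9 = 20.1; r = 19.1 − 20.1 = -1
t=11: Ŝ = -10.5 + 3.4·11 = 26.9; r = 29.9 − 26.9 = 3
t=13: Ŝ = -10.5 + 3.4·13 = 33.7; r = 31.7 − 33.7 = -2
|r| > 1.5: t=11 (|r|=3), t=13 (|r|=2) → 2

2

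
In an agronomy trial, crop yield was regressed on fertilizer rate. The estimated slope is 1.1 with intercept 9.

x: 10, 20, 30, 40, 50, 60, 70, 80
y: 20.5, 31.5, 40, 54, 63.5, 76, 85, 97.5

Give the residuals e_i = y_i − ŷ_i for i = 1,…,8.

0.5, 0.5, -2, 1, -0.5, 1, -1, 0.5

x=10: ŷ = 9 + 1.1·10 = 20; e = 20.5 − 20 = 0.5
x=20: ŷ = 9 + 1.1·20 = 31; e = 31.5 − 31 = 0.5
x=30: ŷ = 9 + 1.1·30 = 42; e = 40 − 42 = -2
x=40: ŷ = 9 + 1.1·40 = 53; e = 54 − 53 = 1
x=50: ŷ = 9 + 1.1·50 = 64; e = 63.5 − 64 = -0.5
x=60: ŷ = 9 + 1.1·60 = 75; e = 76 − 75 = 1
x=70: ŷ = 9 + 1.1·70 = 86; e = 85 − 86 = -1
x=80: ŷ = 9 + 1.1·80 = 97; e = 97.5 − 97 = 0.5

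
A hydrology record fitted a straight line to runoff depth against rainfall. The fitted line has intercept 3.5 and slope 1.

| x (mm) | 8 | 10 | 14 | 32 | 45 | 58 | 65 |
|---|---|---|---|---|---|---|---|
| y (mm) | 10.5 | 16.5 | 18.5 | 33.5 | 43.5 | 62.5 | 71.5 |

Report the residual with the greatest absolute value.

r = -5

x=8: ŷ = 3.5 + 8 = 11.5; r = 10.5 − 11.5 = -1
x=10: ŷ = 3.5 + 10 = 13.5; r = 16.5 − 13.5 = 3
x=14: ŷ = 3.5 + 14 = 17.5; r = 18.5 − 17.5 = 1
x=32: ŷ = 3.5 + 32 = 35.5; r = 33.5 − 35.5 = -2
x=45: ŷ = 3.5 + 45 = 48.5; r = 43.5 − 48.5 = -5
x=58: ŷ = 3.5 + 58 = 61.5; r = 62.5 − 61.5 = 1
x=65: ŷ = 3.5 + 65 = 68.5; r = 71.5 − 68.5 = 3
Largest |r| is 5 at x = 45, residual -5.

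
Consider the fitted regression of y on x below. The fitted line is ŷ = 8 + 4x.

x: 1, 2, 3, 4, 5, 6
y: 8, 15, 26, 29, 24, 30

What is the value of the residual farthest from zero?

x=1: ŷ = 8 + 4·1 = 12; e = 8 − 12 = -4
x=2: ŷ = 8 + 4·2 = 16; e = 15 − 16 = -1
x=3: ŷ = 8 + 4·3 = 20; e = 26 − 20 = 6
x=4: ŷ = 8 + 4·4 = 24; e = 29 − 24 = 5
x=5: ŷ = 8 + 4·5 = 28; e = 24 − 28 = -4
x=6: ŷ = 8 + 4·6 = 32; e = 30 − 32 = -2
Largest |e| is 6 at x = 3, residual 6.

e = 6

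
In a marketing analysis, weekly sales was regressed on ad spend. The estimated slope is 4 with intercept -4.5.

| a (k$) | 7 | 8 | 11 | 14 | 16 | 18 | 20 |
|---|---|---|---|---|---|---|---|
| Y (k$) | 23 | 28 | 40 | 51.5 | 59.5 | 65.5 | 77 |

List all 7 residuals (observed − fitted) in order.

-0.5, 0.5, 0.5, 0, 0, -2, 1.5

a=7: ŷ = -4.5 + 4·7 = 23.5; e = 23 − 23.5 = -0.5
a=8: ŷ = -4.5 + 4·8 = 27.5; e = 28 − 27.5 = 0.5
a=11: ŷ = -4.5 + 4·11 = 39.5; e = 40 − 39.5 = 0.5
a=14: ŷ = -4.5 + 4·14 = 51.5; e = 51.5 − 51.5 = 0
a=16: ŷ = -4.5 + 4·16 = 59.5; e = 59.5 − 59.5 = 0
a=18: ŷ = -4.5 + 4·18 = 67.5; e = 65.5 − 67.5 = -2
a=20: ŷ = -4.5 + 4·20 = 75.5; e = 77 − 75.5 = 1.5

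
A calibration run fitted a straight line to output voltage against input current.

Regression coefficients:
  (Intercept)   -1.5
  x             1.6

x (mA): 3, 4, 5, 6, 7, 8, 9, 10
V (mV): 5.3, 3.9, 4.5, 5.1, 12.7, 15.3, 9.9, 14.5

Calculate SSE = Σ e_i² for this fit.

x=3: V̂ = -1.5 + 1.6·3 = 3.3; e = 5.3 − 3.3 = 2
x=4: V̂ = -1.5 + 1.6·4 = 4.9; e = 3.9 − 4.9 = -1
x=5: V̂ = -1.5 + 1.6·5 = 6.5; e = 4.5 − 6.5 = -2
x=6: V̂ = -1.5 + 1.6·6 = 8.1; e = 5.1 − 8.1 = -3
x=7: V̂ = -1.5 + 1.6·7 = 9.7; e = 12.7 − 9.7 = 3
x=8: V̂ = -1.5 + 1.6·8 = 11.3; e = 15.3 − 11.3 = 4
x=9: V̂ = -1.5 + 1.6·9 = 12.9; e = 9.9 − 12.9 = -3
x=10: V̂ = -1.5 + 1.6·10 = 14.5; e = 14.5 − 14.5 = 0
SSE = 4 + 1 + 4 + 9 + 9 + 16 + 9 + 0 = 52

SSE = 52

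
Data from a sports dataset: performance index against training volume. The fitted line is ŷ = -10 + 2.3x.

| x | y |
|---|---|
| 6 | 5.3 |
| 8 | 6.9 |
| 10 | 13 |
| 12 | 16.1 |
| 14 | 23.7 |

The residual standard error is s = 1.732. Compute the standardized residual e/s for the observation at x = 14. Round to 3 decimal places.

0.866

ŷ = -10 + 2.3·14 = 22.2
e = 23.7 − 22.2 = 1.5
e/s = 1.5 / 1.732 = 0.866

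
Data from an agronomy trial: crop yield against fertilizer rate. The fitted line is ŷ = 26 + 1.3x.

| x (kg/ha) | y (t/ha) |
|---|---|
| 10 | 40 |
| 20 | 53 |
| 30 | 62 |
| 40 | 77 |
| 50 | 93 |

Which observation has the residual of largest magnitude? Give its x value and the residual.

x=10: ŷ = 26 + 1.3·10 = 39; r = 40 − 39 = 1
x=20: ŷ = 26 + 1.3·20 = 52; r = 53 − 52 = 1
x=30: ŷ = 26 + 1.3·30 = 65; r = 62 − 65 = -3
x=40: ŷ = 26 + 1.3·40 = 78; r = 77 − 78 = -1
x=50: ŷ = 26 + 1.3·50 = 91; r = 93 − 91 = 2
Largest |r| is 3 at x = 30, residual -3.

x = 30, r = -3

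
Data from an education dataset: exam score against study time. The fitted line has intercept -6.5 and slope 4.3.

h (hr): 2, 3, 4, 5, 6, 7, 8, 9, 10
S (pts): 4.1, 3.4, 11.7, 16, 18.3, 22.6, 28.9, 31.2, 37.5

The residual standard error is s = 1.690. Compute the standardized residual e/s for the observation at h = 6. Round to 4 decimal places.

-0.5917

Ŝ = -6.5 + 4.3·6 = 19.3
e = 18.3 − 19.3 = -1
e/s = -1 / 1.690 = -0.5917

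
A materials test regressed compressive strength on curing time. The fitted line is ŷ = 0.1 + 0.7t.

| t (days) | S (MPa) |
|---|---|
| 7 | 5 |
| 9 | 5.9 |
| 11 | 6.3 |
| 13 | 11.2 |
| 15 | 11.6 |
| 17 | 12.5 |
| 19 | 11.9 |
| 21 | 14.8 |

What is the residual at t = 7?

r = 0

ŷ = 0.1 + 0.7·7 = 5
r = 5 − 5 = 0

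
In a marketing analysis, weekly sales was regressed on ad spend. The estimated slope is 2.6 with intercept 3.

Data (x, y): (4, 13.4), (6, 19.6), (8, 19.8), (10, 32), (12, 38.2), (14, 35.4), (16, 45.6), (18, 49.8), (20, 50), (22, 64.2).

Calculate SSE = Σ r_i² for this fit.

SSE = 100

x=4: ŷ = 3 + 2.6·4 = 13.4; r = 13.4 − 13.4 = 0
x=6: ŷ = 3 + 2.6·6 = 18.6; r = 19.6 − 18.6 = 1
x=8: ŷ = 3 + 2.6·8 = 23.8; r = 19.8 − 23.8 = -4
x=10: ŷ = 3 + 2.6·10 = 29; r = 32 − 29 = 3
x=12: ŷ = 3 + 2.6·12 = 34.2; r = 38.2 − 34.2 = 4
x=14: ŷ = 3 + 2.6·14 = 39.4; r = 35.4 − 39.4 = -4
x=16: ŷ = 3 + 2.6·16 = 44.6; r = 45.6 − 44.6 = 1
x=18: ŷ = 3 + 2.6·18 = 49.8; r = 49.8 − 49.8 = 0
x=20: ŷ = 3 + 2.6·20 = 55; r = 50 − 55 = -5
x=22: ŷ = 3 + 2.6·22 = 60.2; r = 64.2 − 60.2 = 4
SSE = 0 + 1 + 16 + 9 + 16 + 16 + 1 + 0 + 25 + 16 = 100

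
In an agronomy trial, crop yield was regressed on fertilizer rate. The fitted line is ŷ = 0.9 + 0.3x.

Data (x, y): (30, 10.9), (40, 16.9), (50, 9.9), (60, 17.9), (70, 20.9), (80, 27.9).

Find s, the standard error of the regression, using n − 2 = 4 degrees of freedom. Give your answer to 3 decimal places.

x=30: ŷ = 0.9 + 0.3·30 = 9.9; r = 10.9 − 9.9 = 1
x=40: ŷ = 0.9 + 0.3·40 = 12.9; r = 16.9 − 12.9 = 4
x=50: ŷ = 0.9 + 0.3·50 = 15.9; r = 9.9 − 15.9 = -6
x=60: ŷ = 0.9 + 0.3·60 = 18.9; r = 17.9 − 18.9 = -1
x=70: ŷ = 0.9 + 0.3·70 = 21.9; r = 20.9 − 21.9 = -1
x=80: ŷ = 0.9 + 0.3·80 = 24.9; r = 27.9 − 24.9 = 3
SSE = 1 + 16 + 36 + 1 + 1 + 9 = 64
s = √(64/4) = √16 ≈ 4.000

s = 4.000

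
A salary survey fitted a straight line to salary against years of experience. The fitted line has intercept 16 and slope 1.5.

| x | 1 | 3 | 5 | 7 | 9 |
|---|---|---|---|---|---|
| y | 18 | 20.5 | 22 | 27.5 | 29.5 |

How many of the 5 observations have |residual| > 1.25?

x=1: ŷ = 16 + 1.5·1 = 17.5; e = 18 − 17.5 = 0.5
x=3: ŷ = 16 + 1.5·3 = 20.5; e = 20.5 − 20.5 = 0
x=5: ŷ = 16 + 1.5·5 = 23.5; e = 22 − 23.5 = -1.5
x=7: ŷ = 16 + 1.5·7 = 26.5; e = 27.5 − 26.5 = 1
x=9: ŷ = 16 + 1.5·9 = 29.5; e = 29.5 − 29.5 = 0
|e| > 1.25: x=5 (|e|=1.5) → 1

1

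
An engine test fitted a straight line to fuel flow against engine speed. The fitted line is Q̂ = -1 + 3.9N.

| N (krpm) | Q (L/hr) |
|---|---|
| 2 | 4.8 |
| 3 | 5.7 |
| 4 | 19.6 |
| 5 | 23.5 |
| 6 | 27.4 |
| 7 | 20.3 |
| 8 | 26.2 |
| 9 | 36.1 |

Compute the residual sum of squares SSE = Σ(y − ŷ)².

SSE = 160

N=2: Q̂ = -1 + 3.9·2 = 6.8; r = 4.8 − 6.8 = -2
N=3: Q̂ = -1 + 3.9·3 = 10.7; r = 5.7 − 10.7 = -5
N=4: Q̂ = -1 + 3.9·4 = 14.6; r = 19.6 − 14.6 = 5
N=5: Q̂ = -1 + 3.9·5 = 18.5; r = 23.5 − 18.5 = 5
N=6: Q̂ = -1 + 3.9·6 = 22.4; r = 27.4 − 22.4 = 5
N=7: Q̂ = -1 + 3.9·7 = 26.3; r = 20.3 − 26.3 = -6
N=8: Q̂ = -1 + 3.9·8 = 30.2; r = 26.2 − 30.2 = -4
N=9: Q̂ = -1 + 3.9·9 = 34.1; r = 36.1 − 34.1 = 2
SSE = 4 + 25 + 25 + 25 + 25 + 36 + 16 + 4 = 160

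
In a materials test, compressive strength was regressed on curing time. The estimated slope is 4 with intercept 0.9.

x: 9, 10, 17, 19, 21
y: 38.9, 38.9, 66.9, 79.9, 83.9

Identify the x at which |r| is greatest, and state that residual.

x = 19, r = 3

x=9: ŷ = 0.9 + 4·9 = 36.9; r = 38.9 − 36.9 = 2
x=10: ŷ = 0.9 + 4·10 = 40.9; r = 38.9 − 40.9 = -2
x=17: ŷ = 0.9 + 4·17 = 68.9; r = 66.9 − 68.9 = -2
x=19: ŷ = 0.9 + 4·19 = 76.9; r = 79.9 − 76.9 = 3
x=21: ŷ = 0.9 + 4·21 = 84.9; r = 83.9 − 84.9 = -1
Largest |r| is 3 at x = 19, residual 3.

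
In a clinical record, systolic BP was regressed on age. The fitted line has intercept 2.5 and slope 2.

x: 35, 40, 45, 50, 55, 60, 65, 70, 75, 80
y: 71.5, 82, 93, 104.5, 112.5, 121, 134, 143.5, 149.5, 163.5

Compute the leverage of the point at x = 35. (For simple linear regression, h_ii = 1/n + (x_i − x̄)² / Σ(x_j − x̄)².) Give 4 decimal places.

x̄ = (35 + 40 + 45 + 50 + 55 + 60 + 65 + 70 + 75 + 80)/10 = 57.5
Σ(x − x̄)² = 506.25 + 306.25 + 156.25 + 56.25 + 6.25 + 6.25 + 56.25 + 156.25 + 306.25 + 506.25 = 2062.5
h = 1/10 + (-22.5)²/2062.5 = 0.1 + 0.245455 = 0.3455

h = 0.3455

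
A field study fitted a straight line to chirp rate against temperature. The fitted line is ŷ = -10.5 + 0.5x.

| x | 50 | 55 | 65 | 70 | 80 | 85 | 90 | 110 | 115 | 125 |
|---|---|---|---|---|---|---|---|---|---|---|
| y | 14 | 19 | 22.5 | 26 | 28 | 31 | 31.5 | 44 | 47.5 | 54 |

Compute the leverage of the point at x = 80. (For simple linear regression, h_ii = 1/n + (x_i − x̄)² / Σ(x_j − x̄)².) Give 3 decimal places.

h = 0.103

x̄ = (50 + 55 + 65 + 70 + 80 + 85 + 90 + 110 + 115 + 125)/10 = 84.5
Σ(x − x̄)² = 1190.25 + 870.25 + 380.25 + 210.25 + 20.25 + 0.25 + 30.25 + 650.25 + 930.25 + 1640.25 = 5922.5
h = 1/10 + (-4.5)²/5922.5 = 0.1 + 0.00341916 = 0.103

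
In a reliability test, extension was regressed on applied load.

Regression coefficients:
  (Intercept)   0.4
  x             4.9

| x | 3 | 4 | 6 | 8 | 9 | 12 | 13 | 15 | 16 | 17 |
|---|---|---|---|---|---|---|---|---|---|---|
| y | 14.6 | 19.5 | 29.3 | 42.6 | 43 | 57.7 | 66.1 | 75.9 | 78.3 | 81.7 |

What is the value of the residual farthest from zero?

x=3: ŷ = 0.4 + 4.9·3 = 15.1; e = 14.6 − 15.1 = -0.5
x=4: ŷ = 0.4 + 4.9·4 = 20; e = 19.5 − 20 = -0.5
x=6: ŷ = 0.4 + 4.9·6 = 29.8; e = 29.3 − 29.8 = -0.5
x=8: ŷ = 0.4 + 4.9·8 = 39.6; e = 42.6 − 39.6 = 3
x=9: ŷ = 0.4 + 4.9·9 = 44.5; e = 43 − 44.5 = -1.5
x=12: ŷ = 0.4 + 4.9·12 = 59.2; e = 57.7 − 59.2 = -1.5
x=13: ŷ = 0.4 + 4.9·13 = 64.1; e = 66.1 − 64.1 = 2
x=15: ŷ = 0.4 + 4.9·15 = 73.9; e = 75.9 − 73.9 = 2
x=16: ŷ = 0.4 + 4.9·16 = 78.8; e = 78.3 − 78.8 = -0.5
x=17: ŷ = 0.4 + 4.9·17 = 83.7; e = 81.7 − 83.7 = -2
Largest |e| is 3 at x = 8, residual 3.

e = 3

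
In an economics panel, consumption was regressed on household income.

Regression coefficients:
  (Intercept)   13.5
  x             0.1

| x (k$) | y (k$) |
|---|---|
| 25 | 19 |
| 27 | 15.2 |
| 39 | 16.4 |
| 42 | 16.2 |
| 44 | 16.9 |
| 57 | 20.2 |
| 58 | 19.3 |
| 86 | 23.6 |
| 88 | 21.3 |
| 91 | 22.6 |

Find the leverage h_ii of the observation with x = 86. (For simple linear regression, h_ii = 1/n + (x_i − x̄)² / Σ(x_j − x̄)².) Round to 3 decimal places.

x̄ = (25 + 27 + 39 + 42 + 44 + 57 + 58 + 86 + 88 + 91)/10 = 55.7
Σ(x − x̄)² = 942.49 + 823.69 + 278.89 + 187.69 + 136.89 + 1.69 + 5.29 + 918.09 + 1043.29 + 1246.09 = 5584.1
h = 1/10 + (30.3)²/5584.1 = 0.1 + 0.164411 = 0.264

h = 0.264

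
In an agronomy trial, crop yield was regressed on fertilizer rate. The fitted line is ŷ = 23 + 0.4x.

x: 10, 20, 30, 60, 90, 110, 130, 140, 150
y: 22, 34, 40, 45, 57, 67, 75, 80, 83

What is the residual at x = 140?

ŷ = 23 + 0.4·140 = 79
r = 80 − 79 = 1

r = 1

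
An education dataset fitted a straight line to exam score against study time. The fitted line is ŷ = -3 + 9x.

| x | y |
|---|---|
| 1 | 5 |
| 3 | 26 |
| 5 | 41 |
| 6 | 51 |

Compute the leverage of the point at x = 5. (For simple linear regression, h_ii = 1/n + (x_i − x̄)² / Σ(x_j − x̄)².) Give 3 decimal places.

x̄ = (1 + 3 + 5 + 6)/4 = 3.75
Σ(x − x̄)² = 7.5625 + 0.5625 + 1.5625 + 5.0625 = 14.75
h = 1/4 + (1.25)²/14.75 = 0.25 + 0.105932 = 0.356

h = 0.356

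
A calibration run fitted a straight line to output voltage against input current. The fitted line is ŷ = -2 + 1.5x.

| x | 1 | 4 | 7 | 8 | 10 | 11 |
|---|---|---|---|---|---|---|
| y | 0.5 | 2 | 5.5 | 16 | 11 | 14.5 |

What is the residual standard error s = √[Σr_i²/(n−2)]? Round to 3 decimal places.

s = 3.674

x=1: ŷ = -2 + 1.5·1 = -0.5; r = 0.5 − (-0.5) = 1
x=4: ŷ = -2 + 1.5·4 = 4; r = 2 − 4 = -2
x=7: ŷ = -2 + 1.5·7 = 8.5; r = 5.5 − 8.5 = -3
x=8: ŷ = -2 + 1.5·8 = 10; r = 16 − 10 = 6
x=10: ŷ = -2 + 1.5·10 = 13; r = 11 − 13 = -2
x=11: ŷ = -2 + 1.5·11 = 14.5; r = 14.5 − 14.5 = 0
SSE = 1 + 4 + 9 + 36 + 4 + 0 = 54
s = √(54/4) = √13.5 ≈ 3.674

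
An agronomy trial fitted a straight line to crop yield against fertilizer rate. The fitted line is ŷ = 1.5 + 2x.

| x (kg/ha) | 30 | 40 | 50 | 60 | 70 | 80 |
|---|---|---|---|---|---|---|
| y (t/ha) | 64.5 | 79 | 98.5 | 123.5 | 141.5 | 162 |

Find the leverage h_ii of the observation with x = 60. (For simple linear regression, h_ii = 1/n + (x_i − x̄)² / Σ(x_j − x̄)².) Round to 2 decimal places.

h = 0.18

x̄ = (30 + 40 + 50 + 60 + 70 + 80)/6 = 55
Σ(x − x̄)² = 625 + 225 + 25 + 25 + 225 + 625 = 1750
h = 1/6 + (5)²/1750 = 0.166667 + 0.0142857 = 0.18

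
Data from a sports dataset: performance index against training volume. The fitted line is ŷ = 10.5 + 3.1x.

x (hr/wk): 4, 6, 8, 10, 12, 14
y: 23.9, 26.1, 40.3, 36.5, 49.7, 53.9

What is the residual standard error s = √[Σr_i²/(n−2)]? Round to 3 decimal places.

s = 4.000

x=4: ŷ = 10.5 + 3.1·4 = 22.9; r = 23.9 − 22.9 = 1
x=6: ŷ = 10.5 + 3.1·6 = 29.1; r = 26.1 − 29.1 = -3
x=8: ŷ = 10.5 + 3.1·8 = 35.3; r = 40.3 − 35.3 = 5
x=10: ŷ = 10.5 + 3.1·10 = 41.5; r = 36.5 − 41.5 = -5
x=12: ŷ = 10.5 + 3.1·12 = 47.7; r = 49.7 − 47.7 = 2
x=14: ŷ = 10.5 + 3.1·14 = 53.9; r = 53.9 − 53.9 = 0
SSE = 1 + 9 + 25 + 25 + 4 + 0 = 64
s = √(64/4) = √16 ≈ 4.000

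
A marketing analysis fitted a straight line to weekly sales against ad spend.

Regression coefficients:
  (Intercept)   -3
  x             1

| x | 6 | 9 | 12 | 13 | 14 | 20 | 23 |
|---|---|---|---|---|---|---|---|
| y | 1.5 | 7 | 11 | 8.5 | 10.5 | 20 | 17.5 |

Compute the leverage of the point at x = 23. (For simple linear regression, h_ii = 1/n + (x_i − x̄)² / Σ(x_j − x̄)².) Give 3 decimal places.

h = 0.539

x̄ = (6 + 9 + 12 + 13 + 14 + 20 + 23)/7 = 13.8571
Σ(x − x̄)² = 61.7347 + 23.5918 + 3.44898 + 0.734694 + 0.0204082 + 37.7347 + 83.5918 = 210.857
h = 1/7 + (9.14286)²/210.857 = 0.142857 + 0.396438 = 0.539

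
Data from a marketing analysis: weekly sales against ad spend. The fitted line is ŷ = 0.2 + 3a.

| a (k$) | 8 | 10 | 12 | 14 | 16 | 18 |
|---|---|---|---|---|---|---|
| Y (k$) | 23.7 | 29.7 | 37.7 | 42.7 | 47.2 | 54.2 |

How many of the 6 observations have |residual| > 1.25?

a=8: ŷ = 0.2 + 3·8 = 24.2; r = 23.7 − 24.2 = -0.5
a=10: ŷ = 0.2 + 3·10 = 30.2; r = 29.7 − 30.2 = -0.5
a=12: ŷ = 0.2 + 3·12 = 36.2; r = 37.7 − 36.2 = 1.5
a=14: ŷ = 0.2 + 3·14 = 42.2; r = 42.7 − 42.2 = 0.5
a=16: ŷ = 0.2 + 3·16 = 48.2; r = 47.2 − 48.2 = -1
a=18: ŷ = 0.2 + 3·18 = 54.2; r = 54.2 − 54.2 = 0
|r| > 1.25: a=12 (|r|=1.5) → 1

1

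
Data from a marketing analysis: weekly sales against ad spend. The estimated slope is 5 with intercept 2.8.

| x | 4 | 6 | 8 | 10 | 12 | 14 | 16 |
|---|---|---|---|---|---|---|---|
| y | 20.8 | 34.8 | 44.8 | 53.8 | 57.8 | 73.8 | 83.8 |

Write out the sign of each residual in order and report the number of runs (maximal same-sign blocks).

x=4: ŷ = 2.8 + 5·4 = 22.8; e = 20.8 − 22.8 = -2
x=6: ŷ = 2.8 + 5·6 = 32.8; e = 34.8 − 32.8 = 2
x=8: ŷ = 2.8 + 5·8 = 42.8; e = 44.8 − 42.8 = 2
x=10: ŷ = 2.8 + 5·10 = 52.8; e = 53.8 − 52.8 = 1
x=12: ŷ = 2.8 + 5·12 = 62.8; e = 57.8 − 62.8 = -5
x=14: ŷ = 2.8 + 5·14 = 72.8; e = 73.8 − 72.8 = 1
x=16: ŷ = 2.8 + 5·16 = 82.8; e = 83.8 − 82.8 = 1
Signs: − + + + − + +
Runs: −×1, +×3, −×1, +×2 → 4

4 runs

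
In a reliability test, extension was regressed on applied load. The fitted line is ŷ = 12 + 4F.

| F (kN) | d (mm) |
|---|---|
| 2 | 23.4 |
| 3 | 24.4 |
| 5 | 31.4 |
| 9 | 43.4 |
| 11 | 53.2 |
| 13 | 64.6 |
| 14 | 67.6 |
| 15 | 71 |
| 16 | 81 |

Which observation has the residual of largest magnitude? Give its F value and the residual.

F=2: ŷ = 12 + 4·2 = 20; r = 23.4 − 20 = 3.4
F=3: ŷ = 12 + 4·3 = 24; r = 24.4 − 24 = 0.4
F=5: ŷ = 12 + 4·5 = 32; r = 31.4 − 32 = -0.6
F=9: ŷ = 12 + 4·9 = 48; r = 43.4 − 48 = -4.6
F=11: ŷ = 12 + 4·11 = 56; r = 53.2 − 56 = -2.8
F=13: ŷ = 12 + 4·13 = 64; r = 64.6 − 64 = 0.6
F=14: ŷ = 12 + 4·14 = 68; r = 67.6 − 68 = -0.4
F=15: ŷ = 12 + 4·15 = 72; r = 71 − 72 = -1
F=16: ŷ = 12 + 4·16 = 76; r = 81 − 76 = 5
Largest |r| is 5 at F = 16, residual 5.

F = 16, r = 5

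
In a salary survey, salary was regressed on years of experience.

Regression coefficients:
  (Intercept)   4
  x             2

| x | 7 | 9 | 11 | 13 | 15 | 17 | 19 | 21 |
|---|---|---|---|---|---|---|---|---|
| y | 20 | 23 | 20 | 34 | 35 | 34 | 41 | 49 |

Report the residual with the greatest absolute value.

e = -6

x=7: ŷ = 4 + 2·7 = 18; e = 20 − 18 = 2
x=9: ŷ = 4 + 2·9 = 22; e = 23 − 22 = 1
x=11: ŷ = 4 + 2·11 = 26; e = 20 − 26 = -6
x=13: ŷ = 4 + 2·13 = 30; e = 34 − 30 = 4
x=15: ŷ = 4 + 2·15 = 34; e = 35 − 34 = 1
x=17: ŷ = 4 + 2·17 = 38; e = 34 − 38 = -4
x=19: ŷ = 4 + 2·19 = 42; e = 41 − 42 = -1
x=21: ŷ = 4 + 2·21 = 46; e = 49 − 46 = 3
Largest |e| is 6 at x = 11, residual -6.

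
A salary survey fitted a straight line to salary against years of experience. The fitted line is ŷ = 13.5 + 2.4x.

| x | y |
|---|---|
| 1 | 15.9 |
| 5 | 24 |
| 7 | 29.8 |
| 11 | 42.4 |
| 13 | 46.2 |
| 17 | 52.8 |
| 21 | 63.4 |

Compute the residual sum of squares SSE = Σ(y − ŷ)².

SSE = 13.5

x=1: ŷ = 13.5 + 2.4·1 = 15.9; e = 15.9 − 15.9 = 0
x=5: ŷ = 13.5 + 2.4·5 = 25.5; e = 24 − 25.5 = -1.5
x=7: ŷ = 13.5 + 2.4·7 = 30.3; e = 29.8 − 30.3 = -0.5
x=11: ŷ = 13.5 + 2.4·11 = 39.9; e = 42.4 − 39.9 = 2.5
x=13: ŷ = 13.5 + 2.4·13 = 44.7; e = 46.2 − 44.7 = 1.5
x=17: ŷ = 13.5 + 2.4·17 = 54.3; e = 52.8 − 54.3 = -1.5
x=21: ŷ = 13.5 + 2.4·21 = 63.9; e = 63.4 − 63.9 = -0.5
SSE = 0 + 2.25 + 0.25 + 6.25 + 2.25 + 2.25 + 0.25 = 13.5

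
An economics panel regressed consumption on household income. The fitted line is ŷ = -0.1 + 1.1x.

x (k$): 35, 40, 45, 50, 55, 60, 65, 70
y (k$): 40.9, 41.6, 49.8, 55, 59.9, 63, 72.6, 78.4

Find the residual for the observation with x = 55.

ŷ = -0.1 + 1.1·55 = 60.4
e = 59.9 − 60.4 = -0.5

e = -0.5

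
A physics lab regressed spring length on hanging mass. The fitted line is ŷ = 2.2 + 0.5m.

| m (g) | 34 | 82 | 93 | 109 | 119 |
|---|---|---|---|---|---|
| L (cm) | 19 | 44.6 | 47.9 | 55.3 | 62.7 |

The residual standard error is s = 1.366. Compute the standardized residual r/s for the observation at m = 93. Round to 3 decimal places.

ŷ = 2.2 + 0.5·93 = 48.7
r = 47.9 − 48.7 = -0.8
r/s = -0.8 / 1.366 = -0.586

-0.586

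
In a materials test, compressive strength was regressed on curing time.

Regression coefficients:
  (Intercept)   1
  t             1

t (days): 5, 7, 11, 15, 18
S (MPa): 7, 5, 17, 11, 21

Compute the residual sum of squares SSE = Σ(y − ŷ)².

SSE = 64

t=5: Ŝ = 1 + 5 = 6; e = 7 − 6 = 1
t=7: Ŝ = 1 + 7 = 8; e = 5 − 8 = -3
t=11: Ŝ = 1 + 11 = 12; e = 17 − 12 = 5
t=15: Ŝ = 1 + 15 = 16; e = 11 − 16 = -5
t=18: Ŝ = 1 + 18 = 19; e = 21 − 19 = 2
SSE = 1 + 9 + 25 + 25 + 4 = 64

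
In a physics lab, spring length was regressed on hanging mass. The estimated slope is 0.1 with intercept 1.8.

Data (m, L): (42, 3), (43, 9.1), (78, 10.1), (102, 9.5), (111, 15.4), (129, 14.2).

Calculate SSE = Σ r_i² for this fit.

SSE = 31

m=42: ŷ = 1.8 + 0.1·42 = 6; r = 3 − 6 = -3
m=43: ŷ = 1.8 + 0.1·43 = 6.1; r = 9.1 − 6.1 = 3
m=78: ŷ = 1.8 + 0.1·78 = 9.6; r = 10.1 − 9.6 = 0.5
m=102: ŷ = 1.8 + 0.1·102 = 12; r = 9.5 − 12 = -2.5
m=111: ŷ = 1.8 + 0.1·111 = 12.9; r = 15.4 − 12.9 = 2.5
m=129: ŷ = 1.8 + 0.1·129 = 14.7; r = 14.2 − 14.7 = -0.5
SSE = 9 + 9 + 0.25 + 6.25 + 6.25 + 0.25 = 31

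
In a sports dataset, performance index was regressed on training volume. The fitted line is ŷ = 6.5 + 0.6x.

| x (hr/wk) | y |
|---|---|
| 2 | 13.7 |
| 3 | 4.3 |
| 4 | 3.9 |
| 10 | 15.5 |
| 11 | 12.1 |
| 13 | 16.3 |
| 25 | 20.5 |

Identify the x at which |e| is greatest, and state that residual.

x = 2, e = 6

x=2: ŷ = 6.5 + 0.6·2 = 7.7; e = 13.7 − 7.7 = 6
x=3: ŷ = 6.5 + 0.6·3 = 8.3; e = 4.3 − 8.3 = -4
x=4: ŷ = 6.5 + 0.6·4 = 8.9; e = 3.9 − 8.9 = -5
x=10: ŷ = 6.5 + 0.6·10 = 12.5; e = 15.5 − 12.5 = 3
x=11: ŷ = 6.5 + 0.6·11 = 13.1; e = 12.1 − 13.1 = -1
x=13: ŷ = 6.5 + 0.6·13 = 14.3; e = 16.3 − 14.3 = 2
x=25: ŷ = 6.5 + 0.6·25 = 21.5; e = 20.5 − 21.5 = -1
Largest |e| is 6 at x = 2, residual 6.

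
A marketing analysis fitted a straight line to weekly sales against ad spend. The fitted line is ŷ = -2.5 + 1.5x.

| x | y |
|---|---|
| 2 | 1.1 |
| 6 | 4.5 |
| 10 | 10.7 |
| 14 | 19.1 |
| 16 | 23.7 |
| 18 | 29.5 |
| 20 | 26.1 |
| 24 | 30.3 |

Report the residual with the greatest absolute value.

x=2: ŷ = -2.5 + 1.5·2 = 0.5; e = 1.1 − 0.5 = 0.6
x=6: ŷ = -2.5 + 1.5·6 = 6.5; e = 4.5 − 6.5 = -2
x=10: ŷ = -2.5 + 1.5·10 = 12.5; e = 10.7 − 12.5 = -1.8
x=14: ŷ = -2.5 + 1.5·14 = 18.5; e = 19.1 − 18.5 = 0.6
x=16: ŷ = -2.5 + 1.5·16 = 21.5; e = 23.7 − 21.5 = 2.2
x=18: ŷ = -2.5 + 1.5·18 = 24.5; e = 29.5 − 24.5 = 5
x=20: ŷ = -2.5 + 1.5·20 = 27.5; e = 26.1 − 27.5 = -1.4
x=24: ŷ = -2.5 + 1.5·24 = 33.5; e = 30.3 − 33.5 = -3.2
Largest |e| is 5 at x = 18, residual 5.

e = 5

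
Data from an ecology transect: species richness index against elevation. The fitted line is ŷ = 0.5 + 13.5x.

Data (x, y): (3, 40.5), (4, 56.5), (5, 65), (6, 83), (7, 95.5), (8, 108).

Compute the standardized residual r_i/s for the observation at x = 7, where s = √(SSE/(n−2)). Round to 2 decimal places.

x=3: ŷ = 0.5 + 13.5·3 = 41; r = 40.5 − 41 = -0.5
x=4: ŷ = 0.5 + 13.5·4 = 54.5; r = 56.5 − 54.5 = 2
x=5: ŷ = 0.5 + 13.5·5 = 68; r = 65 − 68 = -3
x=6: ŷ = 0.5 + 13.5·6 = 81.5; r = 83 − 81.5 = 1.5
x=7: ŷ = 0.5 + 13.5·7 = 95; r = 95.5 − 95 = 0.5
x=8: ŷ = 0.5 + 13.5·8 = 108.5; r = 108 − 108.5 = -0.5
SSE = 0.25 + 4 + 9 + 2.25 + 0.25 + 0.25 = 16
s = √(16/4) = 2
r/s = 0.5 / 2 = 0.25

0.25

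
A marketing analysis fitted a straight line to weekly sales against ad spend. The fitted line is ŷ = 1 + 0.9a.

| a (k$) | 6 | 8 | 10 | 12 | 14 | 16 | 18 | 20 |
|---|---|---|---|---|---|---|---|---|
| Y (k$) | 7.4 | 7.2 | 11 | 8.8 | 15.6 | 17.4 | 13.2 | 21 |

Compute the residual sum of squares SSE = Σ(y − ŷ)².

SSE = 40

a=6: ŷ = 1 + 0.9·6 = 6.4; e = 7.4 − 6.4 = 1
a=8: ŷ = 1 + 0.9·8 = 8.2; e = 7.2 − 8.2 = -1
a=10: ŷ = 1 + 0.9·10 = 10; e = 11 − 10 = 1
a=12: ŷ = 1 + 0.9·12 = 11.8; e = 8.8 − 11.8 = -3
a=14: ŷ = 1 + 0.9·14 = 13.6; e = 15.6 − 13.6 = 2
a=16: ŷ = 1 + 0.9·16 = 15.4; e = 17.4 − 15.4 = 2
a=18: ŷ = 1 + 0.9·18 = 17.2; e = 13.2 − 17.2 = -4
a=20: ŷ = 1 + 0.9·20 = 19; e = 21 − 19 = 2
SSE = 1 + 1 + 1 + 9 + 4 + 4 + 16 + 4 = 40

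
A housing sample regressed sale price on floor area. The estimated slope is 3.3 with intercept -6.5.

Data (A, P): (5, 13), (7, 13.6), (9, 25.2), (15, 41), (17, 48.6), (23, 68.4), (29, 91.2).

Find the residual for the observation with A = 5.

e = 3

P̂ = -6.5 + 3.3·5 = 10
e = 13 − 10 = 3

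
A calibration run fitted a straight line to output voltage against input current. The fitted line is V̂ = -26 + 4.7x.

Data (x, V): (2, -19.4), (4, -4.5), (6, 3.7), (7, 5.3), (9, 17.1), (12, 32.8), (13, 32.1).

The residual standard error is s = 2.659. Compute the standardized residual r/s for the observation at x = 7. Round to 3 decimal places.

V̂ = -26 + 4.7·7 = 6.9
r = 5.3 − 6.9 = -1.6
r/s = -1.6 / 2.659 = -0.602

-0.602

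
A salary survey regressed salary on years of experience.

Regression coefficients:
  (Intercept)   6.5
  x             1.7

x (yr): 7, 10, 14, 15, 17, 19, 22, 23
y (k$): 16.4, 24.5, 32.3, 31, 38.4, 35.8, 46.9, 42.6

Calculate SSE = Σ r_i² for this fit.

x=7: ŷ = 6.5 + 1.7·7 = 18.4; r = 16.4 − 18.4 = -2
x=10: ŷ = 6.5 + 1.7·10 = 23.5; r = 24.5 − 23.5 = 1
x=14: ŷ = 6.5 + 1.7·14 = 30.3; r = 32.3 − 30.3 = 2
x=15: ŷ = 6.5 + 1.7·15 = 32; r = 31 − 32 = -1
x=17: ŷ = 6.5 + 1.7·17 = 35.4; r = 38.4 − 35.4 = 3
x=19: ŷ = 6.5 + 1.7·19 = 38.8; r = 35.8 − 38.8 = -3
x=22: ŷ = 6.5 + 1.7·22 = 43.9; r = 46.9 − 43.9 = 3
x=23: ŷ = 6.5 + 1.7·23 = 45.6; r = 42.6 − 45.6 = -3
SSE = 4 + 1 + 4 + 1 + 9 + 9 + 9 + 9 = 46

SSE = 46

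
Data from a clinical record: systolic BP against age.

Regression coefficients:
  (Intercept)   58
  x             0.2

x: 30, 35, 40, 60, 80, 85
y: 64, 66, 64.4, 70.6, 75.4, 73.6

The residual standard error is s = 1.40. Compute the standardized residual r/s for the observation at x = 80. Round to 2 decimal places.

ŷ = 58 + 0.2·80 = 74
r = 75.4 − 74 = 1.4
r/s = 1.4 / 1.40 = 1.00

1.00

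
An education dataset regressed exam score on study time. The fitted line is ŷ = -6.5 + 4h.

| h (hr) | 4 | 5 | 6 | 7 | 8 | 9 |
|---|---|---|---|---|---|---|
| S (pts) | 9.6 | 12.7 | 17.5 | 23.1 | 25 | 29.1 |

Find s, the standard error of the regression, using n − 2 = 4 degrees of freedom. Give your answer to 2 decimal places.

s = 0.95

h=4: ŷ = -6.5 + 4·4 = 9.5; r = 9.6 − 9.5 = 0.1
h=5: ŷ = -6.5 + 4·5 = 13.5; r = 12.7 − 13.5 = -0.8
h=6: ŷ = -6.5 + 4·6 = 17.5; r = 17.5 − 17.5 = 0
h=7: ŷ = -6.5 + 4·7 = 21.5; r = 23.1 − 21.5 = 1.6
h=8: ŷ = -6.5 + 4·8 = 25.5; r = 25 − 25.5 = -0.5
h=9: ŷ = -6.5 + 4·9 = 29.5; r = 29.1 − 29.5 = -0.4
SSE = 0.01 + 0.64 + 0 + 2.56 + 0.25 + 0.16 = 3.62
s = √(3.62/4) = √0.905 ≈ 0.95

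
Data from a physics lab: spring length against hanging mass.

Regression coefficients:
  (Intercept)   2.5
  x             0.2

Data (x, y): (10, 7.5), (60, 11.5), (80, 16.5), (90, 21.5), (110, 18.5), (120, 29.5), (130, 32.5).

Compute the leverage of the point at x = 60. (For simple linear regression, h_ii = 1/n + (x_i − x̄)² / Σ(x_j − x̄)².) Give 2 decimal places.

h = 0.21

x̄ = (10 + 60 + 80 + 90 + 110 + 120 + 130)/7 = 85.7143
Σ(x − x̄)² = 5732.65 + 661.224 + 32.6531 + 18.3673 + 589.796 + 1175.51 + 1961.22 = 10171.4
h = 1/7 + (-25.7143)²/10171.4 = 0.142857 + 0.065008 = 0.21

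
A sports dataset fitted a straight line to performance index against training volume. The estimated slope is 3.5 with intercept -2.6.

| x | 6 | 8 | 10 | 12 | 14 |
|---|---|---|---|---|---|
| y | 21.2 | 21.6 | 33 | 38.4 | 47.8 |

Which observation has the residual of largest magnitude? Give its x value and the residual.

x = 8, r = -3.8

x=6: ŷ = -2.6 + 3.5·6 = 18.4; r = 21.2 − 18.4 = 2.8
x=8: ŷ = -2.6 + 3.5·8 = 25.4; r = 21.6 − 25.4 = -3.8
x=10: ŷ = -2.6 + 3.5·10 = 32.4; r = 33 − 32.4 = 0.6
x=12: ŷ = -2.6 + 3.5·12 = 39.4; r = 38.4 − 39.4 = -1
x=14: ŷ = -2.6 + 3.5·14 = 46.4; r = 47.8 − 46.4 = 1.4
Largest |r| is 3.8 at x = 8, residual -3.8.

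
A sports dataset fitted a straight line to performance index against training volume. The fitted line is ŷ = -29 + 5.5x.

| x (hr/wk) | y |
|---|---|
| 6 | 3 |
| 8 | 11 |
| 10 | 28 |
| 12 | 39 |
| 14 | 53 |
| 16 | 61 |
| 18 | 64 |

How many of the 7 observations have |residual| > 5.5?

1

x=6: ŷ = -29 + 5.5·6 = 4; r = 3 − 4 = -1
x=8: ŷ = -29 + 5.5·8 = 15; r = 11 − 15 = -4
x=10: ŷ = -29 + 5.5·10 = 26; r = 28 − 26 = 2
x=12: ŷ = -29 + 5.5·12 = 37; r = 39 − 37 = 2
x=14: ŷ = -29 + 5.5·14 = 48; r = 53 − 48 = 5
x=16: ŷ = -29 + 5.5·16 = 59; r = 61 − 59 = 2
x=18: ŷ = -29 + 5.5·18 = 70; r = 64 − 70 = -6
|r| > 5.5: x=18 (|r|=6) → 1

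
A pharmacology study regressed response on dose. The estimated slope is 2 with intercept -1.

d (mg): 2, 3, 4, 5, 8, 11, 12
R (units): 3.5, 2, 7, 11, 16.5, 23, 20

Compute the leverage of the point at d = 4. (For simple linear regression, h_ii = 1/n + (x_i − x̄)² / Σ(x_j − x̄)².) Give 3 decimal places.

h = 0.206

d̄ = (2 + 3 + 4 + 5 + 8 + 11 + 12)/7 = 6.42857
Σ(d − d̄)² = 19.6122 + 11.7551 + 5.89796 + 2.04082 + 2.46939 + 20.898 + 31.0408 = 93.7143
h = 1/7 + (-2.42857)²/93.7143 = 0.142857 + 0.0629355 = 0.206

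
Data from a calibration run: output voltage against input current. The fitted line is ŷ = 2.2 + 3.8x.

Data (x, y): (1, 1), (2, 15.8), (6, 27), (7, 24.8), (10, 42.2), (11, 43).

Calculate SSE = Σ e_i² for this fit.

SSE = 86

x=1: ŷ = 2.2 + 3.8·1 = 6; e = 1 − 6 = -5
x=2: ŷ = 2.2 + 3.8·2 = 9.8; e = 15.8 − 9.8 = 6
x=6: ŷ = 2.2 + 3.8·6 = 25; e = 27 − 25 = 2
x=7: ŷ = 2.2 + 3.8·7 = 28.8; e = 24.8 − 28.8 = -4
x=10: ŷ = 2.2 + 3.8·10 = 40.2; e = 42.2 − 40.2 = 2
x=11: ŷ = 2.2 + 3.8·11 = 44; e = 43 − 44 = -1
SSE = 25 + 36 + 4 + 16 + 4 + 1 = 86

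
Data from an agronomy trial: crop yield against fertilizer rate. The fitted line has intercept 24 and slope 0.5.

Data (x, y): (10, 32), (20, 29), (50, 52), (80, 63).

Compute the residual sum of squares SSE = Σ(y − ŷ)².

x=10: ŷ = 24 + 0.5·10 = 29; e = 32 − 29 = 3
x=20: ŷ = 24 + 0.5·20 = 34; e = 29 − 34 = -5
x=50: ŷ = 24 + 0.5·50 = 49; e = 52 − 49 = 3
x=80: ŷ = 24 + 0.5·80 = 64; e = 63 − 64 = -1
SSE = 9 + 25 + 9 + 1 = 44

SSE = 44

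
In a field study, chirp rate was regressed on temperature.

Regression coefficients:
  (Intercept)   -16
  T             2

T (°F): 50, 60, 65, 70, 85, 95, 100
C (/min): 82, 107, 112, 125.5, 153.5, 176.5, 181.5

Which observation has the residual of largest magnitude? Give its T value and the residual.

T=50: ŷ = -16 + 2·50 = 84; r = 82 − 84 = -2
T=60: ŷ = -16 + 2·60 = 104; r = 107 − 104 = 3
T=65: ŷ = -16 + 2·65 = 114; r = 112 − 114 = -2
T=70: ŷ = -16 + 2·70 = 124; r = 125.5 − 124 = 1.5
T=85: ŷ = -16 + 2·85 = 154; r = 153.5 − 154 = -0.5
T=95: ŷ = -16 + 2·95 = 174; r = 176.5 − 174 = 2.5
T=100: ŷ = -16 + 2·100 = 184; r = 181.5 − 184 = -2.5
Largest |r| is 3 at T = 60, residual 3.

T = 60, r = 3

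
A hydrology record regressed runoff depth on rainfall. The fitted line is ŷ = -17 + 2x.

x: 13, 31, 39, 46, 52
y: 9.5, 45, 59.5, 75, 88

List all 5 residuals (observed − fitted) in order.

0.5, 0, -1.5, 0, 1

x=13: ŷ = -17 + 2·13 = 9; e = 9.5 − 9 = 0.5
x=31: ŷ = -17 + 2·31 = 45; e = 45 − 45 = 0
x=39: ŷ = -17 + 2·39 = 61; e = 59.5 − 61 = -1.5
x=46: ŷ = -17 + 2·46 = 75; e = 75 − 75 = 0
x=52: ŷ = -17 + 2·52 = 87; e = 88 − 87 = 1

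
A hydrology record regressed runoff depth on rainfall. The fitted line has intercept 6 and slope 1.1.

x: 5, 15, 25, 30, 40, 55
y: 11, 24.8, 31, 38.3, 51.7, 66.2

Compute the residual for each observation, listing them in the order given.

x=5: ŷ = 6 + 1.1·5 = 11.5; e = 11 − 11.5 = -0.5
x=15: ŷ = 6 + 1.1·15 = 22.5; e = 24.8 − 22.5 = 2.3
x=25: ŷ = 6 + 1.1·25 = 33.5; e = 31 − 33.5 = -2.5
x=30: ŷ = 6 + 1.1·30 = 39; e = 38.3 − 39 = -0.7
x=40: ŷ = 6 + 1.1·40 = 50; e = 51.7 − 50 = 1.7
x=55: ŷ = 6 + 1.1·55 = 66.5; e = 66.2 − 66.5 = -0.3

-0.5, 2.3, -2.5, -0.7, 1.7, -0.3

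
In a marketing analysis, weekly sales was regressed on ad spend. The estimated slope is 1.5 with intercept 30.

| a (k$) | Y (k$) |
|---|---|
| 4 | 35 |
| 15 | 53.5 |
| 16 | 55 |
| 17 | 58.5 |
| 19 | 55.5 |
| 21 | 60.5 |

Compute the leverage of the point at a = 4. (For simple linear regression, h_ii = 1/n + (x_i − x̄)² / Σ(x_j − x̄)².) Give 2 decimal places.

ā = (4 + 15 + 16 + 17 + 19 + 21)/6 = 15.3333
Σ(a − ā)² = 128.444 + 0.111111 + 0.444444 + 2.77778 + 13.4444 + 32.1111 = 177.333
h = 1/6 + (-11.3333)²/177.333 = 0.166667 + 0.724311 = 0.89

h = 0.89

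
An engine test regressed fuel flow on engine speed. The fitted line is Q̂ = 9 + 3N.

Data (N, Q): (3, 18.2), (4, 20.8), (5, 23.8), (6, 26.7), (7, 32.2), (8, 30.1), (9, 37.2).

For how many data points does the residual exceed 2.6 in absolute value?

N=3: Q̂ = 9 + 3·3 = 18; r = 18.2 − 18 = 0.2
N=4: Q̂ = 9 + 3·4 = 21; r = 20.8 − 21 = -0.2
N=5: Q̂ = 9 + 3·5 = 24; r = 23.8 − 24 = -0.2
N=6: Q̂ = 9 + 3·6 = 27; r = 26.7 − 27 = -0.3
N=7: Q̂ = 9 + 3·7 = 30; r = 32.2 − 30 = 2.2
N=8: Q̂ = 9 + 3·8 = 33; r = 30.1 − 33 = -2.9
N=9: Q̂ = 9 + 3·9 = 36; r = 37.2 − 36 = 1.2
|r| > 2.6: N=8 (|r|=2.9) → 1

1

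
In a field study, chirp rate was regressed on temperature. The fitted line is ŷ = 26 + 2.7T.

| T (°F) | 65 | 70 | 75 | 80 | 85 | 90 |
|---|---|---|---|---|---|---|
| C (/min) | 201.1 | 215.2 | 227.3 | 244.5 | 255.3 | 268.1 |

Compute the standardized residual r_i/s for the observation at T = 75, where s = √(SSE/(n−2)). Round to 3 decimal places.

T=65: ŷ = 26 + 2.7·65 = 201.5; r = 201.1 − 201.5 = -0.4
T=70: ŷ = 26 + 2.7·70 = 215; r = 215.2 − 215 = 0.2
T=75: ŷ = 26 + 2.7·75 = 228.5; r = 227.3 − 228.5 = -1.2
T=80: ŷ = 26 + 2.7·80 = 242; r = 244.5 − 242 = 2.5
T=85: ŷ = 26 + 2.7·85 = 255.5; r = 255.3 − 255.5 = -0.2
T=90: ŷ = 26 + 2.7·90 = 269; r = 268.1 − 269 = -0.9
SSE = 0.16 + 0.04 + 1.44 + 6.25 + 0.04 + 0.81 = 8.74
s = √(8.74/4) = 1.47817
r/s = -1.2 / 1.47817 = -0.812

-0.812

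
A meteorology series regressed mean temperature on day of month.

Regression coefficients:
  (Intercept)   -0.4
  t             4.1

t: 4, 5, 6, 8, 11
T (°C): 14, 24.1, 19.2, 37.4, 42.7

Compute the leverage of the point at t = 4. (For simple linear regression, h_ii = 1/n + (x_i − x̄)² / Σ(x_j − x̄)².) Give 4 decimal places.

h = 0.4545

t̄ = (4 + 5 + 6 + 8 + 11)/5 = 6.8
Σ(t − t̄)² = 7.84 + 3.24 + 0.64 + 1.44 + 17.64 = 30.8
h = 1/5 + (-2.8)²/30.8 = 0.2 + 0.254545 = 0.4545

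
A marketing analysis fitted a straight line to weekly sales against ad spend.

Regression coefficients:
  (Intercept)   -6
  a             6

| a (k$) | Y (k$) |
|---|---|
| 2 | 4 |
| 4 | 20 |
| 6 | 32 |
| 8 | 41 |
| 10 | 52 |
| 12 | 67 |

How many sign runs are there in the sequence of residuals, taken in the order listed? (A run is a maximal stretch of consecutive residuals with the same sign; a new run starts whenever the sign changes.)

4 runs

a=2: Ŷ = -6 + 6·2 = 6; e = 4 − 6 = -2
a=4: Ŷ = -6 + 6·4 = 18; e = 20 − 18 = 2
a=6: Ŷ = -6 + 6·6 = 30; e = 32 − 30 = 2
a=8: Ŷ = -6 + 6·8 = 42; e = 41 − 42 = -1
a=10: Ŷ = -6 + 6·10 = 54; e = 52 − 54 = -2
a=12: Ŷ = -6 + 6·12 = 66; e = 67 − 66 = 1
Signs: − + + − − +
Runs: −×1, +×2, −×2, +×1 → 4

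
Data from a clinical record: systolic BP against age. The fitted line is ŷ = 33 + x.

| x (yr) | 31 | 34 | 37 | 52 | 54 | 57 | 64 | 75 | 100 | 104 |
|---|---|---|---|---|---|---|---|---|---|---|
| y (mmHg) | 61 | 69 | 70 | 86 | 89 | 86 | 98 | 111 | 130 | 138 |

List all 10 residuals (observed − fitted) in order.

-3, 2, 0, 1, 2, -4, 1, 3, -3, 1

x=31: ŷ = 33 + 31 = 64; r = 61 − 64 = -3
x=34: ŷ = 33 + 34 = 67; r = 69 − 67 = 2
x=37: ŷ = 33 + 37 = 70; r = 70 − 70 = 0
x=52: ŷ = 33 + 52 = 85; r = 86 − 85 = 1
x=54: ŷ = 33 + 54 = 87; r = 89 − 87 = 2
x=57: ŷ = 33 + 57 = 90; r = 86 − 90 = -4
x=64: ŷ = 33 + 64 = 97; r = 98 − 97 = 1
x=75: ŷ = 33 + 75 = 108; r = 111 − 108 = 3
x=100: ŷ = 33 + 100 = 133; r = 130 − 133 = -3
x=104: ŷ = 33 + 104 = 137; r = 138 − 137 = 1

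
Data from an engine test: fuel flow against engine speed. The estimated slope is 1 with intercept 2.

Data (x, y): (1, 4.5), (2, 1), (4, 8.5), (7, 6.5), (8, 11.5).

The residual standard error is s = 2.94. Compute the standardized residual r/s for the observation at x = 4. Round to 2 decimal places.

0.85

ŷ = 2 + 4 = 6
r = 8.5 − 6 = 2.5
r/s = 2.5 / 2.94 = 0.85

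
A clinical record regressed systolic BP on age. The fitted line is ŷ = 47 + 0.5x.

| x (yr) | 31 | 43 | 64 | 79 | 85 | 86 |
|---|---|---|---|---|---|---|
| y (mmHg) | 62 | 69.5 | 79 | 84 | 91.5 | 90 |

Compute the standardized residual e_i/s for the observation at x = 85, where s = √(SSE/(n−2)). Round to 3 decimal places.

1.180

x=31: ŷ = 47 + 0.5·31 = 62.5; e = 62 − 62.5 = -0.5
x=43: ŷ = 47 + 0.5·43 = 68.5; e = 69.5 − 68.5 = 1
x=64: ŷ = 47 + 0.5·64 = 79; e = 79 − 79 = 0
x=79: ŷ = 47 + 0.5·79 = 86.5; e = 84 − 86.5 = -2.5
x=85: ŷ = 47 + 0.5·85 = 89.5; e = 91.5 − 89.5 = 2
x=86: ŷ = 47 + 0.5·86 = 90; e = 90 − 90 = 0
SSE = 0.25 + 1 + 0 + 6.25 + 4 + 0 = 11.5
s = √(11.5/4) = 1.69558
e/s = 2 / 1.69558 = 1.180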